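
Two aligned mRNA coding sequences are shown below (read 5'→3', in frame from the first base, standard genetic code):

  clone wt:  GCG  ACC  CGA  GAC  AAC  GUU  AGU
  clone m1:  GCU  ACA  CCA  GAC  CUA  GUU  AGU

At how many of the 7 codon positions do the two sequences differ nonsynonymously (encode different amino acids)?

2

Codon 1: GCG Ala / GCU Ala — synonymous.
Codon 2: ACC Thr / ACA Thr — synonymous.
Codon 3: CGA Arg / CCA Pro — nonsynonymous.
Codon 4: GAC Asp / GAC Asp — identical.
Codon 5: AAC Asn / CUA Leu — nonsynonymous.
Codon 6: GUU Val / GUU Val — identical.
Codon 7: AGU Ser / AGU Ser — identical.
Nonsynonymous differences: 2.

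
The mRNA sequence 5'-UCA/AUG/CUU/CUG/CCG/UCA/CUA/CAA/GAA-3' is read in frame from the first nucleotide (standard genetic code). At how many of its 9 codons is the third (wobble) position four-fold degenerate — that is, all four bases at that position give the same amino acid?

Codon 1 UCA (Ser): third position 4-fold.
Codon 2 AUG (Met): third position 1-fold.
Codon 3 CUU (Leu): third position 4-fold.
Codon 4 CUG (Leu): third position 4-fold.
Codon 5 CCG (Pro): third position 4-fold.
Codon 6 UCA (Ser): third position 4-fold.
Codon 7 CUA (Leu): third position 4-fold.
Codon 8 CAA (Gln): third position 2-fold.
Codon 9 GAA (Glu): third position 2-fold.
Four-fold degenerate third positions: 6.

6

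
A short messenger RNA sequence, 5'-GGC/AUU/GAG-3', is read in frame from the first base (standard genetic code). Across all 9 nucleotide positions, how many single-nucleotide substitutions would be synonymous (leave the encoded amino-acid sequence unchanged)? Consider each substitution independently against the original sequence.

Codon 1 (GGC, Gly): 3 synonymous substitutions.
Codon 2 (AUU, Ile): 2 synonymous substitutions.
Codon 3 (GAG, Glu): 1 synonymous substitution.
Total: 3 + 2 + 1 = 6.

6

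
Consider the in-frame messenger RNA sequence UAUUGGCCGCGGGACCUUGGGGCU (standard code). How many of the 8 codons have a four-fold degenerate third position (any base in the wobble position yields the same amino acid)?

5

Codon 1 UAU (Tyr): third position 2-fold.
Codon 2 UGG (Trp): third position 1-fold.
Codon 3 CCG (Pro): third position 4-fold.
Codon 4 CGG (Arg): third position 4-fold.
Codon 5 GAC (Asp): third position 2-fold.
Codon 6 CUU (Leu): third position 4-fold.
Codon 7 GGG (Gly): third position 4-fold.
Codon 8 GCU (Ala): third position 4-fold.
Four-fold degenerate third positions: 5.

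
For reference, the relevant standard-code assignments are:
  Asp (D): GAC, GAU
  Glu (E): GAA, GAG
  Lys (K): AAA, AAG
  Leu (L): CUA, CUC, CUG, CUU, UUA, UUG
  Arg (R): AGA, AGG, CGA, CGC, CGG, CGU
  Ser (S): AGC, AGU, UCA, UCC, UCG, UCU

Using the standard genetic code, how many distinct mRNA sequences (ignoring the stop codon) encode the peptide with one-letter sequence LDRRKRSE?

Leu: 6 codons.
Asp: 2 codons.
Arg: 6 codons.
Arg: 6 codons.
Lys: 2 codons.
Arg: 6 codons.
Ser: 6 codons.
Glu: 2 codons.
6 × 2 × 6 × 6 × 2 × 6 × 6 × 2 = 62208.

62208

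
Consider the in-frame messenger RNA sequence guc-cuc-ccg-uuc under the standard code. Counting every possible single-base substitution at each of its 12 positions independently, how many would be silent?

Codon 1 (GUC, Val): 3 synonymous substitutions.
Codon 2 (CUC, Leu): 3 synonymous substitutions.
Codon 3 (CCG, Pro): 3 synonymous substitutions.
Codon 4 (UUC, Phe): 1 synonymous substitution.
Total: 3 + 3 + 3 + 1 = 10.

10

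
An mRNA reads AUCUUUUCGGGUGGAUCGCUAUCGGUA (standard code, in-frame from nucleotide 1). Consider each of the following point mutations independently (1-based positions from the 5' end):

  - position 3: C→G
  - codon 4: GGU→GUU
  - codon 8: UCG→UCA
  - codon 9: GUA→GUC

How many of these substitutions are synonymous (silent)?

2

Codon 1: AUC (Ile) → AUG (Met) — missense.
Codon 4: GGU (Gly) → GUU (Val) — missense.
Codon 8: UCG (Ser) → UCA (Ser) — synonymous.
Codon 9: GUA (Val) → GUC (Val) — synonymous.
Synonymous: 2 of 4.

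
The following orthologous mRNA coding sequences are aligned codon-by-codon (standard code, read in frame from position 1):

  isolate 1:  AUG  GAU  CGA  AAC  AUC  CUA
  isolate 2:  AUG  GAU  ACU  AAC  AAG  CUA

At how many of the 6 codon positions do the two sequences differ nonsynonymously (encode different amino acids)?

Codon 1: AUG Met / AUG Met — identical.
Codon 2: GAU Asp / GAU Asp — identical.
Codon 3: CGA Arg / ACU Thr — nonsynonymous.
Codon 4: AAC Asn / AAC Asn — identical.
Codon 5: AUC Ile / AAG Lys — nonsynonymous.
Codon 6: CUA Leu / CUA Leu — identical.
Nonsynonymous differences: 2.

2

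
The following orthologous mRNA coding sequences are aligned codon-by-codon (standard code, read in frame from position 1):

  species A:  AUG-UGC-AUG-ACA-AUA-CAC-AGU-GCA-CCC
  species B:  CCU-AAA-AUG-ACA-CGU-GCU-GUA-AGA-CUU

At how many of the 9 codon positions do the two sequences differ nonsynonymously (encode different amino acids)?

7

Codon 1: AUG Met / CCU Pro — nonsynonymous.
Codon 2: UGC Cys / AAA Lys — nonsynonymous.
Codon 3: AUG Met / AUG Met — identical.
Codon 4: ACA Thr / ACA Thr — identical.
Codon 5: AUA Ile / CGU Arg — nonsynonymous.
Codon 6: CAC His / GCU Ala — nonsynonymous.
Codon 7: AGU Ser / GUA Val — nonsynonymous.
Codon 8: GCA Ala / AGA Arg — nonsynonymous.
Codon 9: CCC Pro / CUU Leu — nonsynonymous.
Nonsynonymous differences: 7.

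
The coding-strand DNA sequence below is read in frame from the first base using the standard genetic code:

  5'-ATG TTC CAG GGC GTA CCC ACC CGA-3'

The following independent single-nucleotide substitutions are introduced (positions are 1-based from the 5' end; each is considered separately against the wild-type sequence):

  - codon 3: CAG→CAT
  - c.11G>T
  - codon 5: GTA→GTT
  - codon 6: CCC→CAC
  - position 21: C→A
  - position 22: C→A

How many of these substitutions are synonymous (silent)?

3

Codon 3: CAG (Gln) → CAT (His) — missense.
Codon 4: GGC (Gly) → GTC (Val) — missense.
Codon 5: GTA (Val) → GTT (Val) — synonymous.
Codon 6: CCC (Pro) → CAC (His) — missense.
Codon 7: ACC (Thr) → ACA (Thr) — synonymous.
Codon 8: CGA (Arg) → AGA (Arg) — synonymous.
Synonymous: 3 of 6.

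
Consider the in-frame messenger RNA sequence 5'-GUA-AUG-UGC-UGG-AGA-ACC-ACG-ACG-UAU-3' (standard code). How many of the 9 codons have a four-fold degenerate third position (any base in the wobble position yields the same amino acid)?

Codon 1 GUA (Val): third position 4-fold.
Codon 2 AUG (Met): third position 1-fold.
Codon 3 UGC (Cys): third position 2-fold.
Codon 4 UGG (Trp): third position 1-fold.
Codon 5 AGA (Arg): third position 2-fold.
Codon 6 ACC (Thr): third position 4-fold.
Codon 7 ACG (Thr): third position 4-fold.
Codon 8 ACG (Thr): third position 4-fold.
Codon 9 UAU (Tyr): third position 2-fold.
Four-fold degenerate third positions: 4.

4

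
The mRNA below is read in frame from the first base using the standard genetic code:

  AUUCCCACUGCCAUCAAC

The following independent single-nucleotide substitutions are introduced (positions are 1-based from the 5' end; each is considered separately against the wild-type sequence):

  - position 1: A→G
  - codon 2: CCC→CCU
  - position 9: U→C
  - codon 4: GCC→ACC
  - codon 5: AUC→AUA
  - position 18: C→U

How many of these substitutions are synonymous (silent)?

Codon 1: AUU (Ile) → GUU (Val) — missense.
Codon 2: CCC (Pro) → CCU (Pro) — synonymous.
Codon 3: ACU (Thr) → ACC (Thr) — synonymous.
Codon 4: GCC (Ala) → ACC (Thr) — missense.
Codon 5: AUC (Ile) → AUA (Ile) — synonymous.
Codon 6: AAC (Asn) → AAU (Asn) — synonymous.
Synonymous: 4 of 6.

4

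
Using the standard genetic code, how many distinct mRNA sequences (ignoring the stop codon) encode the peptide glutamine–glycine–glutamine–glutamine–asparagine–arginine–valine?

1536

Gln: 2 codons.
Gly: 4 codons.
Gln: 2 codons.
Gln: 2 codons.
Asn: 2 codons.
Arg: 6 codons.
Val: 4 codons.
2 × 4 × 2 × 2 × 2 × 6 × 4 = 1536.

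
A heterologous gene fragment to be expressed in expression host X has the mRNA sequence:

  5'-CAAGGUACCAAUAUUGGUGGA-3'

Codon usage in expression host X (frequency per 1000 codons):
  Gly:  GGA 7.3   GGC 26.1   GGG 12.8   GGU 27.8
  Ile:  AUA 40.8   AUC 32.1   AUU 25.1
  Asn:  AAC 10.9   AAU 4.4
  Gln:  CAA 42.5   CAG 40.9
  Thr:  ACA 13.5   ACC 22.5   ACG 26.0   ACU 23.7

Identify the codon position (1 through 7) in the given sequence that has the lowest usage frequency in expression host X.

Codon 1 CAA (Gln): 42.5 per 1000.
Codon 2 GGU (Gly): 27.8 per 1000.
Codon 3 ACC (Thr): 22.5 per 1000.
Codon 4 AAU (Asn): 4.4 per 1000.
Codon 5 AUU (Ile): 25.1 per 1000.
Codon 6 GGU (Gly): 27.8 per 1000.
Codon 7 GGA (Gly): 7.3 per 1000.
Lowest frequency is 4.4 at codon 4.

4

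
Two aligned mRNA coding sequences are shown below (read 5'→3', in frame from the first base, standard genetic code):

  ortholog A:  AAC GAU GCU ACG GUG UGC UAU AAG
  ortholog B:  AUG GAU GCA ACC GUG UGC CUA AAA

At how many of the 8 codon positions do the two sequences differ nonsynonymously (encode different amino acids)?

2

Codon 1: AAC Asn / AUG Met — nonsynonymous.
Codon 2: GAU Asp / GAU Asp — identical.
Codon 3: GCU Ala / GCA Ala — synonymous.
Codon 4: ACG Thr / ACC Thr — synonymous.
Codon 5: GUG Val / GUG Val — identical.
Codon 6: UGC Cys / UGC Cys — identical.
Codon 7: UAU Tyr / CUA Leu — nonsynonymous.
Codon 8: AAG Lys / AAA Lys — synonymous.
Nonsynonymous differences: 2.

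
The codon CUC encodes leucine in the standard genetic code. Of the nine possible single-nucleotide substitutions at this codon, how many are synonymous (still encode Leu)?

3

Position 1: none → 0 synonymous.
Position 2: none → 0 synonymous.
Position 3: CUU, CUA, CUG → 3 synonymous.
Total: 0 + 0 + 3 = 3.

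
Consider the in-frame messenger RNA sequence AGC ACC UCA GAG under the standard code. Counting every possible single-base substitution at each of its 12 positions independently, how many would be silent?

Codon 1 (AGC, Ser): 1 synonymous substitution.
Codon 2 (ACC, Thr): 3 synonymous substitutions.
Codon 3 (UCA, Ser): 3 synonymous substitutions.
Codon 4 (GAG, Glu): 1 synonymous substitution.
Total: 1 + 3 + 3 + 1 = 8.

8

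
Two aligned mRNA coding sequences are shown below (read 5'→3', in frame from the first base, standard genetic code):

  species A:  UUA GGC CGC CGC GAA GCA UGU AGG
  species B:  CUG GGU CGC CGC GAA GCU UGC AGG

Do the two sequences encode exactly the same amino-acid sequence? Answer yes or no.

yes

Codon 1: UUA Leu / CUG Leu — synonymous.
Codon 2: GGC Gly / GGU Gly — synonymous.
Codon 3: CGC Arg / CGC Arg — identical.
Codon 4: CGC Arg / CGC Arg — identical.
Codon 5: GAA Glu / GAA Glu — identical.
Codon 6: GCA Ala / GCU Ala — synonymous.
Codon 7: UGU Cys / UGC Cys — synonymous.
Codon 8: AGG Arg / AGG Arg — identical.
Nonsynonymous differences: 0 → same protein.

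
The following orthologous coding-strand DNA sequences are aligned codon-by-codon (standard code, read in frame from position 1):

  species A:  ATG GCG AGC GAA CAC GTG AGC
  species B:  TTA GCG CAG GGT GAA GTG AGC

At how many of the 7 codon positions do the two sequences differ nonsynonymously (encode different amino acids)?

Codon 1: ATG Met / TTA Leu — nonsynonymous.
Codon 2: GCG Ala / GCG Ala — identical.
Codon 3: AGC Ser / CAG Gln — nonsynonymous.
Codon 4: GAA Glu / GGT Gly — nonsynonymous.
Codon 5: CAC His / GAA Glu — nonsynonymous.
Codon 6: GTG Val / GTG Val — identical.
Codon 7: AGC Ser / AGC Ser — identical.
Nonsynonymous differences: 4.

4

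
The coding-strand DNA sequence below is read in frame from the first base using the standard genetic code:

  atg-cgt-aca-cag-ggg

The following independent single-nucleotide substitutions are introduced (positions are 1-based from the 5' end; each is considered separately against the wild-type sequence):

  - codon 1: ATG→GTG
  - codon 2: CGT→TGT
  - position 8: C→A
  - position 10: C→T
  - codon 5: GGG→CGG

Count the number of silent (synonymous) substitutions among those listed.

0

Codon 1: ATG (Met) → GTG (Val) — missense.
Codon 2: CGT (Arg) → TGT (Cys) — missense.
Codon 3: ACA (Thr) → AAA (Lys) — missense.
Codon 4: CAG (Gln) → TAG (Stop) — nonsense.
Codon 5: GGG (Gly) → CGG (Arg) — missense.
Synonymous: 0 of 5.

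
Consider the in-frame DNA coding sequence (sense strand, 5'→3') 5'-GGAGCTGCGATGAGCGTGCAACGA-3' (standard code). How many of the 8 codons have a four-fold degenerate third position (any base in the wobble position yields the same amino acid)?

Codon 1 GGA (Gly): third position 4-fold.
Codon 2 GCT (Ala): third position 4-fold.
Codon 3 GCG (Ala): third position 4-fold.
Codon 4 ATG (Met): third position 1-fold.
Codon 5 AGC (Ser): third position 2-fold.
Codon 6 GTG (Val): third position 4-fold.
Codon 7 CAA (Gln): third position 2-fold.
Codon 8 CGA (Arg): third position 4-fold.
Four-fold degenerate third positions: 5.

5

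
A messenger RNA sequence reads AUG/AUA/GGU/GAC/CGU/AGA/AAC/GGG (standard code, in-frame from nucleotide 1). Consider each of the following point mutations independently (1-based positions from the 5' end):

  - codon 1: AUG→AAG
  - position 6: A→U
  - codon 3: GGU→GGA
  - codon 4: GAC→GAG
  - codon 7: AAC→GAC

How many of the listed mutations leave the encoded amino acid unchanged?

Codon 1: AUG (Met) → AAG (Lys) — missense.
Codon 2: AUA (Ile) → AUU (Ile) — synonymous.
Codon 3: GGU (Gly) → GGA (Gly) — synonymous.
Codon 4: GAC (Asp) → GAG (Glu) — missense.
Codon 7: AAC (Asn) → GAC (Asp) — missense.
Synonymous: 2 of 5.

2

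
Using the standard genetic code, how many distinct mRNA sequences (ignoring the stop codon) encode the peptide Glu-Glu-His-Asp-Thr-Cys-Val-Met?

512

Glu: 2 codons.
Glu: 2 codons.
His: 2 codons.
Asp: 2 codons.
Thr: 4 codons.
Cys: 2 codons.
Val: 4 codons.
Met: 1 codon.
2 × 2 × 2 × 2 × 4 × 2 × 4 × 1 = 512.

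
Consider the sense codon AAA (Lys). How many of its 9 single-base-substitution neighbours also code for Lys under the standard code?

Position 1: none → 0 synonymous.
Position 2: none → 0 synonymous.
Position 3: AAG → 1 synonymous.
Total: 0 + 0 + 1 = 1.

1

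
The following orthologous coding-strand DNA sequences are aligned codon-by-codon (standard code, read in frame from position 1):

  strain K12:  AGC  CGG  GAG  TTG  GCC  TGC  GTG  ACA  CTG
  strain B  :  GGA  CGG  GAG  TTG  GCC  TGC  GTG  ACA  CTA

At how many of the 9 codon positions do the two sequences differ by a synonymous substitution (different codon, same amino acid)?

Codon 1: AGC Ser / GGA Gly — nonsynonymous.
Codon 2: CGG Arg / CGG Arg — identical.
Codon 3: GAG Glu / GAG Glu — identical.
Codon 4: TTG Leu / TTG Leu — identical.
Codon 5: GCC Ala / GCC Ala — identical.
Codon 6: TGC Cys / TGC Cys — identical.
Codon 7: GTG Val / GTG Val — identical.
Codon 8: ACA Thr / ACA Thr — identical.
Codon 9: CTG Leu / CTA Leu — synonymous.
Synonymous differences: 1.

1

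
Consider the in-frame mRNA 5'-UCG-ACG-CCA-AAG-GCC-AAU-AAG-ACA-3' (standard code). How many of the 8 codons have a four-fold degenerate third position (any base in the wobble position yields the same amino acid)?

Codon 1 UCG (Ser): third position 4-fold.
Codon 2 ACG (Thr): third position 4-fold.
Codon 3 CCA (Pro): third position 4-fold.
Codon 4 AAG (Lys): third position 2-fold.
Codon 5 GCC (Ala): third position 4-fold.
Codon 6 AAU (Asn): third position 2-fold.
Codon 7 AAG (Lys): third position 2-fold.
Codon 8 ACA (Thr): third position 4-fold.
Four-fold degenerate third positions: 5.

5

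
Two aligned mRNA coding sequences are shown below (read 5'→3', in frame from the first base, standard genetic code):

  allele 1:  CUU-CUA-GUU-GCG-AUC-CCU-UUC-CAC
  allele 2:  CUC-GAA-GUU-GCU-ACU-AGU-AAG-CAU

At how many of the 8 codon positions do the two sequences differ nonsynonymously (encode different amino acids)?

Codon 1: CUU Leu / CUC Leu — synonymous.
Codon 2: CUA Leu / GAA Glu — nonsynonymous.
Codon 3: GUU Val / GUU Val — identical.
Codon 4: GCG Ala / GCU Ala — synonymous.
Codon 5: AUC Ile / ACU Thr — nonsynonymous.
Codon 6: CCU Pro / AGU Ser — nonsynonymous.
Codon 7: UUC Phe / AAG Lys — nonsynonymous.
Codon 8: CAC His / CAU His — synonymous.
Nonsynonymous differences: 4.

4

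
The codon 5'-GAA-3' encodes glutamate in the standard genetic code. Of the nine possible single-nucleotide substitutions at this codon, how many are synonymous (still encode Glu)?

Position 1: none → 0 synonymous.
Position 2: none → 0 synonymous.
Position 3: GAG → 1 synonymous.
Total: 0 + 0 + 1 = 1.

1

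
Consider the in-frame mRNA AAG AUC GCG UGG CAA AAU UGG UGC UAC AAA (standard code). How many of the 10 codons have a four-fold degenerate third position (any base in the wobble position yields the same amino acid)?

1

Codon 1 AAG (Lys): third position 2-fold.
Codon 2 AUC (Ile): third position 3-fold.
Codon 3 GCG (Ala): third position 4-fold.
Codon 4 UGG (Trp): third position 1-fold.
Codon 5 CAA (Gln): third position 2-fold.
Codon 6 AAU (Asn): third position 2-fold.
Codon 7 UGG (Trp): third position 1-fold.
Codon 8 UGC (Cys): third position 2-fold.
Codon 9 UAC (Tyr): third position 2-fold.
Codon 10 AAA (Lys): third position 2-fold.
Four-fold degenerate third positions: 1.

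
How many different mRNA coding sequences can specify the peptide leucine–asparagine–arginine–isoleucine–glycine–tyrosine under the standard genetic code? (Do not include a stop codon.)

1728

Leu: 6 codons.
Asn: 2 codons.
Arg: 6 codons.
Ile: 3 codons.
Gly: 4 codons.
Tyr: 2 codons.
6 × 2 × 6 × 3 × 4 × 2 = 1728.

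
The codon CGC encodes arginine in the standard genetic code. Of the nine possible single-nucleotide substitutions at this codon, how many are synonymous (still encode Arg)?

3

Position 1: none → 0 synonymous.
Position 2: none → 0 synonymous.
Position 3: CGU, CGA, CGG → 3 synonymous.
Total: 0 + 0 + 3 = 3.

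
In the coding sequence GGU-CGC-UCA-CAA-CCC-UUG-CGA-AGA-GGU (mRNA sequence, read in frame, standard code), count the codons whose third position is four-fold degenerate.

6

Codon 1 GGU (Gly): third position 4-fold.
Codon 2 CGC (Arg): third position 4-fold.
Codon 3 UCA (Ser): third position 4-fold.
Codon 4 CAA (Gln): third position 2-fold.
Codon 5 CCC (Pro): third position 4-fold.
Codon 6 UUG (Leu): third position 2-fold.
Codon 7 CGA (Arg): third position 4-fold.
Codon 8 AGA (Arg): third position 2-fold.
Codon 9 GGU (Gly): third position 4-fold.
Four-fold degenerate third positions: 6.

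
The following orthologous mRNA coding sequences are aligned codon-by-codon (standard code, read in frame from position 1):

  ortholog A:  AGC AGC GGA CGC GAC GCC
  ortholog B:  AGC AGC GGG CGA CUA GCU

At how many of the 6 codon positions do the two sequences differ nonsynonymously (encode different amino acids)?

Codon 1: AGC Ser / AGC Ser — identical.
Codon 2: AGC Ser / AGC Ser — identical.
Codon 3: GGA Gly / GGG Gly — synonymous.
Codon 4: CGC Arg / CGA Arg — synonymous.
Codon 5: GAC Asp / CUA Leu — nonsynonymous.
Codon 6: GCC Ala / GCU Ala — synonymous.
Nonsynonymous differences: 1.

1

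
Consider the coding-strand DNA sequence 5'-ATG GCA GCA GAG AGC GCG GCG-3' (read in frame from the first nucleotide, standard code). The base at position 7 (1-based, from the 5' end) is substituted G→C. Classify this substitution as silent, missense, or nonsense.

missense

Position 7 falls in codon 3: GCA → Ala.
After the substitution the codon is CCA → Pro.
Ala ≠ Pro, so this is a missense mutation.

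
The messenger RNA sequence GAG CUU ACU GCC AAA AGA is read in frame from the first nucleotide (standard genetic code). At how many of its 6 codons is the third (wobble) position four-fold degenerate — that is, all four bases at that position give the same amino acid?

3

Codon 1 GAG (Glu): third position 2-fold.
Codon 2 CUU (Leu): third position 4-fold.
Codon 3 ACU (Thr): third position 4-fold.
Codon 4 GCC (Ala): third position 4-fold.
Codon 5 AAA (Lys): third position 2-fold.
Codon 6 AGA (Arg): third position 2-fold.
Four-fold degenerate third positions: 3.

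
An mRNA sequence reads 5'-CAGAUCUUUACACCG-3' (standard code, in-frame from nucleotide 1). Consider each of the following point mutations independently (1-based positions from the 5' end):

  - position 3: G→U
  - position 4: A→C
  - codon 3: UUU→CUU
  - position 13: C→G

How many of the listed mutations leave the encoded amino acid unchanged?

Codon 1: CAG (Gln) → CAU (His) — missense.
Codon 2: AUC (Ile) → CUC (Leu) — missense.
Codon 3: UUU (Phe) → CUU (Leu) — missense.
Codon 5: CCG (Pro) → GCG (Ala) — missense.
Synonymous: 0 of 4.

0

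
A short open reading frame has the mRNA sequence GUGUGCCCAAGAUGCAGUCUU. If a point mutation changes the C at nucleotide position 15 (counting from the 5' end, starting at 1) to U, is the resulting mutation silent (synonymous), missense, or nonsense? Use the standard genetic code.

silent

Position 15 falls in codon 5: UGC → Cys.
After the substitution the codon is UGU → Cys.
Both encode Cys, so the change is synonymous.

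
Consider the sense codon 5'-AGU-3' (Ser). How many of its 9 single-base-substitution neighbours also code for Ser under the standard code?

Position 1: none → 0 synonymous.
Position 2: none → 0 synonymous.
Position 3: AGC → 1 synonymous.
Total: 0 + 0 + 1 = 1.

1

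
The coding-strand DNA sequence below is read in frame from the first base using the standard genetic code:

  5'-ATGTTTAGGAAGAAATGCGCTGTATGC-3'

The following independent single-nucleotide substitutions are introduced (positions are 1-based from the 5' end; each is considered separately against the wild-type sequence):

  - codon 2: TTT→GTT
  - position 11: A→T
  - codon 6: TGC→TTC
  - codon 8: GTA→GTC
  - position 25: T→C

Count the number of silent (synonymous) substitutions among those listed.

1

Codon 2: TTT (Phe) → GTT (Val) — missense.
Codon 4: AAG (Lys) → ATG (Met) — missense.
Codon 6: TGC (Cys) → TTC (Phe) — missense.
Codon 8: GTA (Val) → GTC (Val) — synonymous.
Codon 9: TGC (Cys) → CGC (Arg) — missense.
Synonymous: 1 of 5.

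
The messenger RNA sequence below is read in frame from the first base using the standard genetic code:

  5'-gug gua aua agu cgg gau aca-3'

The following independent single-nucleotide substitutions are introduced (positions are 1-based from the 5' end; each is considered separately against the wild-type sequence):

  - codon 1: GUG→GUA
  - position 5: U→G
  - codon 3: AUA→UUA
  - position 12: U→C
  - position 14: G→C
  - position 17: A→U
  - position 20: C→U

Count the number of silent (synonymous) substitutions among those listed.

2

Codon 1: GUG (Val) → GUA (Val) — synonymous.
Codon 2: GUA (Val) → GGA (Gly) — missense.
Codon 3: AUA (Ile) → UUA (Leu) — missense.
Codon 4: AGU (Ser) → AGC (Ser) — synonymous.
Codon 5: CGG (Arg) → CCG (Pro) — missense.
Codon 6: GAU (Asp) → GUU (Val) — missense.
Codon 7: ACA (Thr) → AUA (Ile) — missense.
Synonymous: 2 of 7.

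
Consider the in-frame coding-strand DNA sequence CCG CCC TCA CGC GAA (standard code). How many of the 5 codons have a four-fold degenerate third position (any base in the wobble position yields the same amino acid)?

Codon 1 CCG (Pro): third position 4-fold.
Codon 2 CCC (Pro): third position 4-fold.
Codon 3 TCA (Ser): third position 4-fold.
Codon 4 CGC (Arg): third position 4-fold.
Codon 5 GAA (Glu): third position 2-fold.
Four-fold degenerate third positions: 4.

4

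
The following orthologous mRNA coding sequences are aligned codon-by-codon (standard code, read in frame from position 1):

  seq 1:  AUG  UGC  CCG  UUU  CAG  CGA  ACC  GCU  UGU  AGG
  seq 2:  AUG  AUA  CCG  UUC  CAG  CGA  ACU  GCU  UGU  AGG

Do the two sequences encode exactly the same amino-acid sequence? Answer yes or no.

no

Codon 1: AUG Met / AUG Met — identical.
Codon 2: UGC Cys / AUA Ile — nonsynonymous.
Codon 3: CCG Pro / CCG Pro — identical.
Codon 4: UUU Phe / UUC Phe — synonymous.
Codon 5: CAG Gln / CAG Gln — identical.
Codon 6: CGA Arg / CGA Arg — identical.
Codon 7: ACC Thr / ACU Thr — synonymous.
Codon 8: GCU Ala / GCU Ala — identical.
Codon 9: UGU Cys / UGU Cys — identical.
Codon 10: AGG Arg / AGG Arg — identical.
Nonsynonymous differences: 1 → different protein.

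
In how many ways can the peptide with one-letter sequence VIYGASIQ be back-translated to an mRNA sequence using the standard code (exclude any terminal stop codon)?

13824

Val: 4 codons.
Ile: 3 codons.
Tyr: 2 codons.
Gly: 4 codons.
Ala: 4 codons.
Ser: 6 codons.
Ile: 3 codons.
Gln: 2 codons.
4 × 3 × 2 × 4 × 4 × 6 × 3 × 2 = 13824.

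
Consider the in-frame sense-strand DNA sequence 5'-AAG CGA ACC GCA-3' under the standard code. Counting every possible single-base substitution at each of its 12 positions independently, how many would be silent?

Codon 1 (AAG, Lys): 1 synonymous substitution.
Codon 2 (CGA, Arg): 4 synonymous substitutions.
Codon 3 (ACC, Thr): 3 synonymous substitutions.
Codon 4 (GCA, Ala): 3 synonymous substitutions.
Total: 1 + 4 + 3 + 3 = 11.

11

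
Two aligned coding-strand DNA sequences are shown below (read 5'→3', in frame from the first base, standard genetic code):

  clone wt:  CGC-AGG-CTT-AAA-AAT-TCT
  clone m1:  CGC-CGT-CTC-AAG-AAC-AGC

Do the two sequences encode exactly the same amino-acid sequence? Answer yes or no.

yes

Codon 1: CGC Arg / CGC Arg — identical.
Codon 2: AGG Arg / CGT Arg — synonymous.
Codon 3: CTT Leu / CTC Leu — synonymous.
Codon 4: AAA Lys / AAG Lys — synonymous.
Codon 5: AAT Asn / AAC Asn — synonymous.
Codon 6: TCT Ser / AGC Ser — synonymous.
Nonsynonymous differences: 0 → same protein.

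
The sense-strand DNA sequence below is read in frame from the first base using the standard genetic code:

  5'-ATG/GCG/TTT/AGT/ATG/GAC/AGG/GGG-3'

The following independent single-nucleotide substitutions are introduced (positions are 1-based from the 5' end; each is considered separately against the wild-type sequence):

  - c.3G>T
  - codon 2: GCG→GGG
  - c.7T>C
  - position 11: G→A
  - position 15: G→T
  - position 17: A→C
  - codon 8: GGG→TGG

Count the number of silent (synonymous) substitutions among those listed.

Codon 1: ATG (Met) → ATT (Ile) — missense.
Codon 2: GCG (Ala) → GGG (Gly) — missense.
Codon 3: TTT (Phe) → CTT (Leu) — missense.
Codon 4: AGT (Ser) → AAT (Asn) — missense.
Codon 5: ATG (Met) → ATT (Ile) — missense.
Codon 6: GAC (Asp) → GCC (Ala) — missense.
Codon 8: GGG (Gly) → TGG (Trp) — missense.
Synonymous: 0 of 7.

0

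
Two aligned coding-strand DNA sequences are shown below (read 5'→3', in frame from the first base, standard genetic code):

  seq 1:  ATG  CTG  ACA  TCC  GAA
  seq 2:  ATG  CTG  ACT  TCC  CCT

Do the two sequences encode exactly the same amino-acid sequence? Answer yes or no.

no

Codon 1: ATG Met / ATG Met — identical.
Codon 2: CTG Leu / CTG Leu — identical.
Codon 3: ACA Thr / ACT Thr — synonymous.
Codon 4: TCC Ser / TCC Ser — identical.
Codon 5: GAA Glu / CCT Pro — nonsynonymous.
Nonsynonymous differences: 1 → different protein.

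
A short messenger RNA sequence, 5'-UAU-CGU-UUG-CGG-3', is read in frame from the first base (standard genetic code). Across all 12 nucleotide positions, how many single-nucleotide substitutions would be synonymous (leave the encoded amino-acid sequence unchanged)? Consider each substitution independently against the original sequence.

Codon 1 (UAU, Tyr): 1 synonymous substitution.
Codon 2 (CGU, Arg): 3 synonymous substitutions.
Codon 3 (UUG, Leu): 2 synonymous substitutions.
Codon 4 (CGG, Arg): 4 synonymous substitutions.
Total: 1 + 3 + 2 + 4 = 10.

10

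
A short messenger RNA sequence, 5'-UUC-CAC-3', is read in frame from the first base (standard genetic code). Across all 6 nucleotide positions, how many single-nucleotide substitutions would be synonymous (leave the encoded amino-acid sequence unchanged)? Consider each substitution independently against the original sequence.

Codon 1 (UUC, Phe): 1 synonymous substitution.
Codon 2 (CAC, His): 1 synonymous substitution.
Total: 1 + 1 = 2.

2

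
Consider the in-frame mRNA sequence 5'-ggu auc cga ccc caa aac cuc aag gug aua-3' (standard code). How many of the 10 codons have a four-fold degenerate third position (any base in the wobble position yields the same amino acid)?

5

Codon 1 GGU (Gly): third position 4-fold.
Codon 2 AUC (Ile): third position 3-fold.
Codon 3 CGA (Arg): third position 4-fold.
Codon 4 CCC (Pro): third position 4-fold.
Codon 5 CAA (Gln): third position 2-fold.
Codon 6 AAC (Asn): third position 2-fold.
Codon 7 CUC (Leu): third position 4-fold.
Codon 8 AAG (Lys): third position 2-fold.
Codon 9 GUG (Val): third position 4-fold.
Codon 10 AUA (Ile): third position 3-fold.
Four-fold degenerate third positions: 5.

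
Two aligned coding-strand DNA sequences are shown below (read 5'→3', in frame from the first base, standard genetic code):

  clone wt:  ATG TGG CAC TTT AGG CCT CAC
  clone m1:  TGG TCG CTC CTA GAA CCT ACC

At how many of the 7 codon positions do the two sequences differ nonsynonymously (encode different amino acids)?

6

Codon 1: ATG Met / TGG Trp — nonsynonymous.
Codon 2: TGG Trp / TCG Ser — nonsynonymous.
Codon 3: CAC His / CTC Leu — nonsynonymous.
Codon 4: TTT Phe / CTA Leu — nonsynonymous.
Codon 5: AGG Arg / GAA Glu — nonsynonymous.
Codon 6: CCT Pro / CCT Pro — identical.
Codon 7: CAC His / ACC Thr — nonsynonymous.
Nonsynonymous differences: 6.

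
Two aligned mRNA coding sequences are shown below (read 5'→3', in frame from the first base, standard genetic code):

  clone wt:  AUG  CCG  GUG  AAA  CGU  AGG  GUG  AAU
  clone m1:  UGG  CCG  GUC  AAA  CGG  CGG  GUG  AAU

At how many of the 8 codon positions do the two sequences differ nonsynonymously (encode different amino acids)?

Codon 1: AUG Met / UGG Trp — nonsynonymous.
Codon 2: CCG Pro / CCG Pro — identical.
Codon 3: GUG Val / GUC Val — synonymous.
Codon 4: AAA Lys / AAA Lys — identical.
Codon 5: CGU Arg / CGG Arg — synonymous.
Codon 6: AGG Arg / CGG Arg — synonymous.
Codon 7: GUG Val / GUG Val — identical.
Codon 8: AAU Asn / AAU Asn — identical.
Nonsynonymous differences: 1.

1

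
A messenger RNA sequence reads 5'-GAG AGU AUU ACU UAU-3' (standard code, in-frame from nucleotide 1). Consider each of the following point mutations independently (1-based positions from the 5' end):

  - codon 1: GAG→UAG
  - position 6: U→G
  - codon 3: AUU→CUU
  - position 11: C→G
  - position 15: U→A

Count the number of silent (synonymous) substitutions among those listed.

Codon 1: GAG (Glu) → UAG (Stop) — nonsense.
Codon 2: AGU (Ser) → AGG (Arg) — missense.
Codon 3: AUU (Ile) → CUU (Leu) — missense.
Codon 4: ACU (Thr) → AGU (Ser) — missense.
Codon 5: UAU (Tyr) → UAA (Stop) — nonsense.
Synonymous: 0 of 5.

0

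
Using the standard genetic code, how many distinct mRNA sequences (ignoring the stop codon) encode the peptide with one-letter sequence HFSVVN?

His: 2 codons.
Phe: 2 codons.
Ser: 6 codons.
Val: 4 codons.
Val: 4 codons.
Asn: 2 codons.
2 × 2 × 6 × 4 × 4 × 2 = 768.

768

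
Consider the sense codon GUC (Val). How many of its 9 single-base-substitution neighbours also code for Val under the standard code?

Position 1: none → 0 synonymous.
Position 2: none → 0 synonymous.
Position 3: GUU, GUA, GUG → 3 synonymous.
Total: 0 + 0 + 3 = 3.

3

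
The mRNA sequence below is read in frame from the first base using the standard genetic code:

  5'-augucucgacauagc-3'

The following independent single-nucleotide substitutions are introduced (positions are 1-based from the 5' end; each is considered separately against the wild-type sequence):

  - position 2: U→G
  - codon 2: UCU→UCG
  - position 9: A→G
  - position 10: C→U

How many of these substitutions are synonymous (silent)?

2

Codon 1: AUG (Met) → AGG (Arg) — missense.
Codon 2: UCU (Ser) → UCG (Ser) — synonymous.
Codon 3: CGA (Arg) → CGG (Arg) — synonymous.
Codon 4: CAU (His) → UAU (Tyr) — missense.
Synonymous: 2 of 4.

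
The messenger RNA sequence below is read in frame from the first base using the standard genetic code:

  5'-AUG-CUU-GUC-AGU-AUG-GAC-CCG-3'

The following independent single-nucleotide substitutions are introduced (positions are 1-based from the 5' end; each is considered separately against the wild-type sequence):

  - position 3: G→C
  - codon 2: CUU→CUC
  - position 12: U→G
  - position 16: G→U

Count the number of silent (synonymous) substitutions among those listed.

1

Codon 1: AUG (Met) → AUC (Ile) — missense.
Codon 2: CUU (Leu) → CUC (Leu) — synonymous.
Codon 4: AGU (Ser) → AGG (Arg) — missense.
Codon 6: GAC (Asp) → UAC (Tyr) — missense.
Synonymous: 1 of 4.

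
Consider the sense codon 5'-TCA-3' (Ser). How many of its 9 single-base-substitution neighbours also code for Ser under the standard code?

Position 1: none → 0 synonymous.
Position 2: none → 0 synonymous.
Position 3: TCT, TCC, TCG → 3 synonymous.
Total: 0 + 0 + 3 = 3.

3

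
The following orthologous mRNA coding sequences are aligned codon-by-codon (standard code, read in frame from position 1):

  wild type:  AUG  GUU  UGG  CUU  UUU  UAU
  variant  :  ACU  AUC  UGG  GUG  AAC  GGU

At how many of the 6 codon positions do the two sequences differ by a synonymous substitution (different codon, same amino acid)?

0

Codon 1: AUG Met / ACU Thr — nonsynonymous.
Codon 2: GUU Val / AUC Ile — nonsynonymous.
Codon 3: UGG Trp / UGG Trp — identical.
Codon 4: CUU Leu / GUG Val — nonsynonymous.
Codon 5: UUU Phe / AAC Asn — nonsynonymous.
Codon 6: UAU Tyr / GGU Gly — nonsynonymous.
Synonymous differences: 0.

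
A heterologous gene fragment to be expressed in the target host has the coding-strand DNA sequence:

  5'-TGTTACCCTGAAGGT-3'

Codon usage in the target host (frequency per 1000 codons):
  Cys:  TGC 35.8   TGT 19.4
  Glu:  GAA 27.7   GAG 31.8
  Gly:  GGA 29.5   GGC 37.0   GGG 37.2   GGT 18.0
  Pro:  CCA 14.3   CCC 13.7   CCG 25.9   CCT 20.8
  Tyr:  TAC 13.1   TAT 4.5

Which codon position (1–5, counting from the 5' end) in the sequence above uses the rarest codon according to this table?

Codon 1 TGT (Cys): 19.4 per 1000.
Codon 2 TAC (Tyr): 13.1 per 1000.
Codon 3 CCT (Pro): 20.8 per 1000.
Codon 4 GAA (Glu): 27.7 per 1000.
Codon 5 GGT (Gly): 18.0 per 1000.
Lowest frequency is 13.1 at codon 2.

2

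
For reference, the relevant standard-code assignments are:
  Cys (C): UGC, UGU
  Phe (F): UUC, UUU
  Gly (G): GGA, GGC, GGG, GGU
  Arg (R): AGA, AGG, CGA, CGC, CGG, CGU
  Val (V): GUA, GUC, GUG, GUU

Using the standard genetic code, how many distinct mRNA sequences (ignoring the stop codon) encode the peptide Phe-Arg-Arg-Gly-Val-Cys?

2304

Phe: 2 codons.
Arg: 6 codons.
Arg: 6 codons.
Gly: 4 codons.
Val: 4 codons.
Cys: 2 codons.
2 × 6 × 6 × 4 × 4 × 2 = 2304.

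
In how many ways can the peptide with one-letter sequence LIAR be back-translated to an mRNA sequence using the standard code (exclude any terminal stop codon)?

432

Leu: 6 codons.
Ile: 3 codons.
Ala: 4 codons.
Arg: 6 codons.
6 × 3 × 4 × 6 = 432.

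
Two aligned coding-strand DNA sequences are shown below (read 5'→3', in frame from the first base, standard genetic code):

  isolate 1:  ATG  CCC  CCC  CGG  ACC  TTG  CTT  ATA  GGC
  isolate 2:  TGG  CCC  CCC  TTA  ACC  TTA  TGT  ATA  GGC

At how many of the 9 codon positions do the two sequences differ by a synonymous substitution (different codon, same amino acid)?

1

Codon 1: ATG Met / TGG Trp — nonsynonymous.
Codon 2: CCC Pro / CCC Pro — identical.
Codon 3: CCC Pro / CCC Pro — identical.
Codon 4: CGG Arg / TTA Leu — nonsynonymous.
Codon 5: ACC Thr / ACC Thr — identical.
Codon 6: TTG Leu / TTA Leu — synonymous.
Codon 7: CTT Leu / TGT Cys — nonsynonymous.
Codon 8: ATA Ile / ATA Ile — identical.
Codon 9: GGC Gly / GGC Gly — identical.
Synonymous differences: 1.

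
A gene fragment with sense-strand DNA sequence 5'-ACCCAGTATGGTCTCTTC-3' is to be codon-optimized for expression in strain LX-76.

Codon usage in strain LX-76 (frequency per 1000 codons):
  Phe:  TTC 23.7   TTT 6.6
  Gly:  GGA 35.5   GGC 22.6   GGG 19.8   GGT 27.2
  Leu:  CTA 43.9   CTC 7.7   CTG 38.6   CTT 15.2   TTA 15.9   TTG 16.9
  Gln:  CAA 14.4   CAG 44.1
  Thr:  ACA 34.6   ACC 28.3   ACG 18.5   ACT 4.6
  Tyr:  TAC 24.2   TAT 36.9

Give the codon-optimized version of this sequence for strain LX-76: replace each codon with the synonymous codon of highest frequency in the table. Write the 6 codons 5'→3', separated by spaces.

ACA CAG TAT GGA CTA TTC

Codon 1 (Thr): best is ACA at 34.6.
Codon 2 (Gln): best is CAG at 44.1.
Codon 3 (Tyr): best is TAT at 36.9.
Codon 4 (Gly): best is GGA at 35.5.
Codon 5 (Leu): best is CTA at 43.9.
Codon 6 (Phe): best is TTC at 23.7.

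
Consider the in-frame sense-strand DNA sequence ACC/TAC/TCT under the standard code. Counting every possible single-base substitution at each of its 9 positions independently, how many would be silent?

7

Codon 1 (ACC, Thr): 3 synonymous substitutions.
Codon 2 (TAC, Tyr): 1 synonymous substitution.
Codon 3 (TCT, Ser): 3 synonymous substitutions.
Total: 3 + 1 + 3 = 7.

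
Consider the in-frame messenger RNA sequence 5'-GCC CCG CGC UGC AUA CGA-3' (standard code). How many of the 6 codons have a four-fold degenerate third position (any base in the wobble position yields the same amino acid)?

Codon 1 GCC (Ala): third position 4-fold.
Codon 2 CCG (Pro): third position 4-fold.
Codon 3 CGC (Arg): third position 4-fold.
Codon 4 UGC (Cys): third position 2-fold.
Codon 5 AUA (Ile): third position 3-fold.
Codon 6 CGA (Arg): third position 4-fold.
Four-fold degenerate third positions: 4.

4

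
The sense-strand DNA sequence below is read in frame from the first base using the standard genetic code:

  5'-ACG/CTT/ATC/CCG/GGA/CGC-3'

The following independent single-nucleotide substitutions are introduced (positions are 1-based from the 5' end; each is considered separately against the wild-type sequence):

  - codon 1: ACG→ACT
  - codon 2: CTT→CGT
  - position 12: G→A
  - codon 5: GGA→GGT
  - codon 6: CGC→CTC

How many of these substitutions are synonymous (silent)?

3

Codon 1: ACG (Thr) → ACT (Thr) — synonymous.
Codon 2: CTT (Leu) → CGT (Arg) — missense.
Codon 4: CCG (Pro) → CCA (Pro) — synonymous.
Codon 5: GGA (Gly) → GGT (Gly) — synonymous.
Codon 6: CGC (Arg) → CTC (Leu) — missense.
Synonymous: 3 of 5.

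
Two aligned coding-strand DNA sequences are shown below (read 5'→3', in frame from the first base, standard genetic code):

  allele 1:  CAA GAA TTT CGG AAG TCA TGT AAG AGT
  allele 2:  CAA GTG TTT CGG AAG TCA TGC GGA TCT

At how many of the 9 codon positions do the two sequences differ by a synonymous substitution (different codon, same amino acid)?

2

Codon 1: CAA Gln / CAA Gln — identical.
Codon 2: GAA Glu / GTG Val — nonsynonymous.
Codon 3: TTT Phe / TTT Phe — identical.
Codon 4: CGG Arg / CGG Arg — identical.
Codon 5: AAG Lys / AAG Lys — identical.
Codon 6: TCA Ser / TCA Ser — identical.
Codon 7: TGT Cys / TGC Cys — synonymous.
Codon 8: AAG Lys / GGA Gly — nonsynonymous.
Codon 9: AGT Ser / TCT Ser — synonymous.
Synonymous differences: 2.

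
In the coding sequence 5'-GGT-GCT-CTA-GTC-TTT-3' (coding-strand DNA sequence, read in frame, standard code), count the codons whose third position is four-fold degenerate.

4

Codon 1 GGT (Gly): third position 4-fold.
Codon 2 GCT (Ala): third position 4-fold.
Codon 3 CTA (Leu): third position 4-fold.
Codon 4 GTC (Val): third position 4-fold.
Codon 5 TTT (Phe): third position 2-fold.
Four-fold degenerate third positions: 4.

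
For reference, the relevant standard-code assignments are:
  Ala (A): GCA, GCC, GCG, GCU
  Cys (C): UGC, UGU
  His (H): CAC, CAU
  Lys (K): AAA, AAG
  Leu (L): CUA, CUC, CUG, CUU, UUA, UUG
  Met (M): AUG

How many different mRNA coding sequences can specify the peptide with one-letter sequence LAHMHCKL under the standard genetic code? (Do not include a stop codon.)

2304

Leu: 6 codons.
Ala: 4 codons.
His: 2 codons.
Met: 1 codon.
His: 2 codons.
Cys: 2 codons.
Lys: 2 codons.
Leu: 6 codons.
6 × 4 × 2 × 1 × 2 × 2 × 2 × 6 = 2304.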